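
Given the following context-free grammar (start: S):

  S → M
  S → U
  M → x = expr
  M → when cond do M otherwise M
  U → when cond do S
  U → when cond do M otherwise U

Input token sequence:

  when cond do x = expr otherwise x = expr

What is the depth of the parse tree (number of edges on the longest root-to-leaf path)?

[S [M when cond do [M x = expr] otherwise [M x = expr]]]

3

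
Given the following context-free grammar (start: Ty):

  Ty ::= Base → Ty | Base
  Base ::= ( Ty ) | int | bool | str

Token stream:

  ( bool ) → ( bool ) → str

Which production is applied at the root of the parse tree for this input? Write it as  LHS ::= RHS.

[Ty [Base ( [Ty [Base bool]] )] → [Ty [Base ( [Ty [Base bool]] )] → [Ty [Base str]]]]

Ty ::= Base → Ty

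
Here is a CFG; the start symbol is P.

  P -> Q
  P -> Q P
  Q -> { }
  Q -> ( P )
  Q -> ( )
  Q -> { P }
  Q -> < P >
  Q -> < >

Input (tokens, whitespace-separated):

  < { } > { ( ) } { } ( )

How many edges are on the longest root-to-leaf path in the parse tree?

[P [Q < [P [Q { }]] >] [P [Q { [P [Q ( )]] }] [P [Q { }] [P [Q ( )]]]]]

5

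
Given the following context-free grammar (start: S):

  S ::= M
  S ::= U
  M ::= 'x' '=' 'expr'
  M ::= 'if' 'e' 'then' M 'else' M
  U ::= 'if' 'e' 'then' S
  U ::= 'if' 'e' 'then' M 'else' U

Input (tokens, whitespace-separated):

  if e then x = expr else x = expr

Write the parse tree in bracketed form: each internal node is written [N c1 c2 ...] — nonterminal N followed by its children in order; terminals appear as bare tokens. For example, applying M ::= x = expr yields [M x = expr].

[S [M if e then [M x = expr] else [M x = expr]]]

S
M
if e then M else M
if e then x = expr else M
if e then x = expr else x = expr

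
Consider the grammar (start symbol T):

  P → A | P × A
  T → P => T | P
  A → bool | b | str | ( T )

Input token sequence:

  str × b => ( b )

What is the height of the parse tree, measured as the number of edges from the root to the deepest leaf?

[T [P [P [A str]] × [A b]] => [T [P [A ( [T [P [A b]]] )]]]]

7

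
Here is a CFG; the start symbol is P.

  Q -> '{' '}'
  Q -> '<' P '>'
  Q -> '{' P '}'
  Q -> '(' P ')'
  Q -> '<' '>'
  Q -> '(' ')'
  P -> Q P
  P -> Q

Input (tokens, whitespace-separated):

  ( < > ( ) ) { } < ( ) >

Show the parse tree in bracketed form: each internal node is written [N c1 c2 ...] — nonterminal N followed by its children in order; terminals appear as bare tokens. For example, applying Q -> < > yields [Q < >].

[P [Q ( [P [Q < >] [P [Q ( )]]] )] [P [Q { }] [P [Q < [P [Q ( )]] >]]]]

P
Q P
( P ) P
( Q P ) P
( < > P ) P
( < > Q ) P
( < > ( ) ) P
( < > ( ) ) Q P
( < > ( ) ) { } P
( < > ( ) ) { } Q
( < > ( ) ) { } < P >
( < > ( ) ) { } < Q >
( < > ( ) ) { } < ( ) >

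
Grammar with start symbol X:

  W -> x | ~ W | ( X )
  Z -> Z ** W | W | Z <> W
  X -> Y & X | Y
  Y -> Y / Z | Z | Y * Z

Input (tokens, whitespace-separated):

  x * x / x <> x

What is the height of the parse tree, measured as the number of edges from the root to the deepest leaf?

6

[X [Y [Y [Y [Z [W x]]] * [Z [W x]]] / [Z [Z [W x]] <> [W x]]]]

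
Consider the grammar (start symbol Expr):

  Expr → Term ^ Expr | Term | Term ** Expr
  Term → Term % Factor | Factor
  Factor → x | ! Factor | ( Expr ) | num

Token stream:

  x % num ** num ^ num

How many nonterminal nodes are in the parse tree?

[Expr [Term [Term [Factor x]] % [Factor num]] ** [Expr [Term [Factor num]] ^ [Expr [Term [Factor num]]]]]

11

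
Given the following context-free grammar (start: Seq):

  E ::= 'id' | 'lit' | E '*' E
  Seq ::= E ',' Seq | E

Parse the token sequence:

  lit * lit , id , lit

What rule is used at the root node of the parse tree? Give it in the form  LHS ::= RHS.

Seq ::= E ',' Seq

[Seq [E [E lit] * [E lit]] , [Seq [E id] , [Seq [E lit]]]]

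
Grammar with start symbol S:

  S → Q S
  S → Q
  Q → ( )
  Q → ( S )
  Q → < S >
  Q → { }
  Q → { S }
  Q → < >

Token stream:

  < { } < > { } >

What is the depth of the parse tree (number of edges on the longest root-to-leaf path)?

[S [Q < [S [Q { }] [S [Q < >] [S [Q { }]]]] >]]

6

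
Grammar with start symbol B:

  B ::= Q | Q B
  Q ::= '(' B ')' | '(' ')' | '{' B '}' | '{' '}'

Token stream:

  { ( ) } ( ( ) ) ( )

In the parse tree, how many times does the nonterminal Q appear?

[B [Q { [B [Q ( )]] }] [B [Q ( [B [Q ( )]] )] [B [Q ( )]]]]

5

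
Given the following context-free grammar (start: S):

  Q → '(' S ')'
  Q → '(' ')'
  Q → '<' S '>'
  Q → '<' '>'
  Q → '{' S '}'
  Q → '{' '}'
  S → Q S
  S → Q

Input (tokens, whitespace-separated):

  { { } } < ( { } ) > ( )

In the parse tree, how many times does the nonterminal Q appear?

[S [Q { [S [Q { }]] }] [S [Q < [S [Q ( [S [Q { }]] )]] >] [S [Q ( )]]]]

6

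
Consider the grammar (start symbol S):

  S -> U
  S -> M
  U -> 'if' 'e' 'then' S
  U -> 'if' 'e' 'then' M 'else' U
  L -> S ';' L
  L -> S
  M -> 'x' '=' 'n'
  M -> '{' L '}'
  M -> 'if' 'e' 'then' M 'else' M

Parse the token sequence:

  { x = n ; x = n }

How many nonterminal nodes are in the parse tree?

8

[S [M { [L [S [M x = n]] ; [L [S [M x = n]]]] }]]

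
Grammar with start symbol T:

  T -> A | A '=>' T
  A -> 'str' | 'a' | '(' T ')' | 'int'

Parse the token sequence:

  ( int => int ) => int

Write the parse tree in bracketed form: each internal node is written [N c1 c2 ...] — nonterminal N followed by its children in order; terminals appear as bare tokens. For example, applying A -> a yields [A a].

T
A => T
( T ) => T
( A => T ) => T
( int => T ) => T
( int => A ) => T
( int => int ) => T
( int => int ) => A
( int => int ) => int

[T [A ( [T [A int] => [T [A int]]] )] => [T [A int]]]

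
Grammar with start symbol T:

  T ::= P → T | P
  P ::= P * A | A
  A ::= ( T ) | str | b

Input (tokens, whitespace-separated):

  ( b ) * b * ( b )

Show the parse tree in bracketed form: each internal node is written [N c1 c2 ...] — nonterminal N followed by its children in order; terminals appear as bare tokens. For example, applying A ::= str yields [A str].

T
P
P * A
P * A * A
A * A * A
( T ) * A * A
( P ) * A * A
( A ) * A * A
( b ) * A * A
( b ) * b * A
( b ) * b * ( T )
( b ) * b * ( P )
( b ) * b * ( A )
( b ) * b * ( b )

[T [P [P [P [A ( [T [P [A b]]] )]] * [A b]] * [A ( [T [P [A b]]] )]]]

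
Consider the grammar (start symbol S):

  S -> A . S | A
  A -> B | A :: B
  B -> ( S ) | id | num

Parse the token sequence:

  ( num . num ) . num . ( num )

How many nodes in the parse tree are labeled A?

6

[S [A [B ( [S [A [B num]] . [S [A [B num]]]] )]] . [S [A [B num]] . [S [A [B ( [S [A [B num]]] )]]]]]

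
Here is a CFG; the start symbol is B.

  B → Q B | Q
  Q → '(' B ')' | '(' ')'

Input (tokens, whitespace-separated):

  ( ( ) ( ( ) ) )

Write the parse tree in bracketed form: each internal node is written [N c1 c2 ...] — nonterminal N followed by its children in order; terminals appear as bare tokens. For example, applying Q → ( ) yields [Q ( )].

[B [Q ( [B [Q ( )] [B [Q ( [B [Q ( )]] )]]] )]]

B
Q
( B )
( Q B )
( ( ) B )
( ( ) Q )
( ( ) ( B ) )
( ( ) ( Q ) )
( ( ) ( ( ) ) )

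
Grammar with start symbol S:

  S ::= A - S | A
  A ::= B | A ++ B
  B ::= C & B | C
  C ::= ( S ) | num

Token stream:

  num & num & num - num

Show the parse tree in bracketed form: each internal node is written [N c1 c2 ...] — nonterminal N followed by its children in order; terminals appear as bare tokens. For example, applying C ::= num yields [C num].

S
A - S
B - S
C & B - S
num & B - S
num & C & B - S
num & num & B - S
num & num & C - S
num & num & num - S
num & num & num - A
num & num & num - B
num & num & num - C
num & num & num - num

[S [A [B [C num] & [B [C num] & [B [C num]]]]] - [S [A [B [C num]]]]]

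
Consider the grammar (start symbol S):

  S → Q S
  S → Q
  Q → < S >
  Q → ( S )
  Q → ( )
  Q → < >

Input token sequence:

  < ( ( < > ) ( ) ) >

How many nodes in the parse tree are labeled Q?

[S [Q < [S [Q ( [S [Q ( [S [Q < >]] )] [S [Q ( )]]] )]] >]]

5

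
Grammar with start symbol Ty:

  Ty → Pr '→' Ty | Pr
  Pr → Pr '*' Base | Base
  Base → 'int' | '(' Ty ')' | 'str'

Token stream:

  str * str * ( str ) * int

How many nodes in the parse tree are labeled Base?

[Ty [Pr [Pr [Pr [Pr [Base str]] * [Base str]] * [Base ( [Ty [Pr [Base str]]] )]] * [Base int]]]

5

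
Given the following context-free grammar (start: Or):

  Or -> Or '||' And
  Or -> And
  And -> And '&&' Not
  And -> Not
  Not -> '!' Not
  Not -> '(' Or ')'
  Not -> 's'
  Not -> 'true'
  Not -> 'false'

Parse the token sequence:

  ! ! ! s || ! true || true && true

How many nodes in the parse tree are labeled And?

[Or [Or [Or [And [Not ! [Not ! [Not ! [Not s]]]]]] || [And [Not ! [Not true]]]] || [And [And [Not true]] && [Not true]]]

4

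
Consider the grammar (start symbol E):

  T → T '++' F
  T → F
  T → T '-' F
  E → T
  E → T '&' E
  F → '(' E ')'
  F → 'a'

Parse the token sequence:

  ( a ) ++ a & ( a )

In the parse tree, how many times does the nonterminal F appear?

5

[E [T [T [F ( [E [T [F a]]] )]] ++ [F a]] & [E [T [F ( [E [T [F a]]] )]]]]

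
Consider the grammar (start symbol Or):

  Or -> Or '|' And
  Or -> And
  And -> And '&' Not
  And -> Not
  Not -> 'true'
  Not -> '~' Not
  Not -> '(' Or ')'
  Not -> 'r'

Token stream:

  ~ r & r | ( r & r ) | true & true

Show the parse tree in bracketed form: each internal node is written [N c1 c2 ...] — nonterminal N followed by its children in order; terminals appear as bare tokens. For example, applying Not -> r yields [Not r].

[Or [Or [Or [And [And [Not ~ [Not r]]] & [Not r]]] | [And [Not ( [Or [And [And [Not r]] & [Not r]]] )]]] | [And [And [Not true]] & [Not true]]]

Or
Or | And
Or | And | And
And | And | And
And & Not | And | And
Not & Not | And | And
~ Not & Not | And | And
~ r & Not | And | And
~ r & r | And | And
~ r & r | Not | And
~ r & r | ( Or ) | And
~ r & r | ( And ) | And
~ r & r | ( And & Not ) | And
~ r & r | ( Not & Not ) | And
~ r & r | ( r & Not ) | And
~ r & r | ( r & r ) | And
~ r & r | ( r & r ) | And & Not
~ r & r | ( r & r ) | Not & Not
~ r & r | ( r & r ) | true & Not
~ r & r | ( r & r ) | true & true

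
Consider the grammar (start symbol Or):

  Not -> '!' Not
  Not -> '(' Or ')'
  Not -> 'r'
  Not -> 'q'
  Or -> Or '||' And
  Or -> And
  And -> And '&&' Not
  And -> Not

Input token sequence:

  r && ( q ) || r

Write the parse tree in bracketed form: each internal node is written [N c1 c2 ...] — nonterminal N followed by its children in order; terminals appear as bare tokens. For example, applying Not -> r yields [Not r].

Or
Or || And
And || And
And && Not || And
Not && Not || And
r && Not || And
r && ( Or ) || And
r && ( And ) || And
r && ( Not ) || And
r && ( q ) || And
r && ( q ) || Not
r && ( q ) || r

[Or [Or [And [And [Not r]] && [Not ( [Or [And [Not q]]] )]]] || [And [Not r]]]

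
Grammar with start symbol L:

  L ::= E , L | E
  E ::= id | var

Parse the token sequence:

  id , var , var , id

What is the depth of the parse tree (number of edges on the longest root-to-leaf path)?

[L [E id] , [L [E var] , [L [E var] , [L [E id]]]]]

5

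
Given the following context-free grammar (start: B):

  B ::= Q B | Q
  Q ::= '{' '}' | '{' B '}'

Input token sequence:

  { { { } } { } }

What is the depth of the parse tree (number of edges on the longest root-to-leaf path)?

6

[B [Q { [B [Q { [B [Q { }]] }] [B [Q { }]]] }]]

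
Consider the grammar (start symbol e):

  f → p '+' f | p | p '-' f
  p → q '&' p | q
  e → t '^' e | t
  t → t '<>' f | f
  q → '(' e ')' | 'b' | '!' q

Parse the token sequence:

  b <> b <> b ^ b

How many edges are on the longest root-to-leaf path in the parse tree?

[e [t [t [t [f [p [q b]]]] <> [f [p [q b]]]] <> [f [p [q b]]]] ^ [e [t [f [p [q b]]]]]]

7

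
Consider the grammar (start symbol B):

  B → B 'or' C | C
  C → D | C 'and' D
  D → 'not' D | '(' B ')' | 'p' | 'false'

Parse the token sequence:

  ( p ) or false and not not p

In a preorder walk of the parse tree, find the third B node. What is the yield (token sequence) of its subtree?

[B [B [C [D ( [B [C [D p]]] )]]] or [C [C [D false]] and [D not [D not [D p]]]]]

p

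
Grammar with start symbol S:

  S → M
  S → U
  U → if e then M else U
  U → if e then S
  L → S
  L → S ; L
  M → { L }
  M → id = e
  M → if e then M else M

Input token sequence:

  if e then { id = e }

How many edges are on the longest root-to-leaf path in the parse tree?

[S [U if e then [S [M { [L [S [M id = e]]] }]]]]

7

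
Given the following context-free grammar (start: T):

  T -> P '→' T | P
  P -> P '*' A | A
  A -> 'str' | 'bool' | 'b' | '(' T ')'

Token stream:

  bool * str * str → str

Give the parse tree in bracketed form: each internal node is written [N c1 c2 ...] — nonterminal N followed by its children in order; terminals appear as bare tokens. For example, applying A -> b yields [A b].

[T [P [P [P [A bool]] * [A str]] * [A str]] → [T [P [A str]]]]

T
P → T
P * A → T
P * A * A → T
A * A * A → T
bool * A * A → T
bool * str * A → T
bool * str * str → T
bool * str * str → P
bool * str * str → A
bool * str * str → str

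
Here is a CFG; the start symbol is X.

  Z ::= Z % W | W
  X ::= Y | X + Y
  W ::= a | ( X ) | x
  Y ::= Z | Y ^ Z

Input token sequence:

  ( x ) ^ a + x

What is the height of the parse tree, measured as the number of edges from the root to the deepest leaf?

10

[X [X [Y [Y [Z [W ( [X [Y [Z [W x]]]] )]]] ^ [Z [W a]]]] + [Y [Z [W x]]]]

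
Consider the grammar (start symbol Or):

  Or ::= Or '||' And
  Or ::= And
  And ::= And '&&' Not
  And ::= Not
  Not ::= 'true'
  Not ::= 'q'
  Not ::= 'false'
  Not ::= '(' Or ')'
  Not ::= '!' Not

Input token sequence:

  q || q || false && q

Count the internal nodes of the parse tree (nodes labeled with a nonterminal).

11

[Or [Or [Or [And [Not q]]] || [And [Not q]]] || [And [And [Not false]] && [Not q]]]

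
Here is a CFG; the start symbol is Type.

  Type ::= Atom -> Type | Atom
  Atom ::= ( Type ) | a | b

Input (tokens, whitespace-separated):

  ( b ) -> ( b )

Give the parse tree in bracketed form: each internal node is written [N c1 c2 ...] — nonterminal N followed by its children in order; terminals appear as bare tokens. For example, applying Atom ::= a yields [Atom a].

[Type [Atom ( [Type [Atom b]] )] -> [Type [Atom ( [Type [Atom b]] )]]]

Type
Atom -> Type
( Type ) -> Type
( Atom ) -> Type
( b ) -> Type
( b ) -> Atom
( b ) -> ( Type )
( b ) -> ( Atom )
( b ) -> ( b )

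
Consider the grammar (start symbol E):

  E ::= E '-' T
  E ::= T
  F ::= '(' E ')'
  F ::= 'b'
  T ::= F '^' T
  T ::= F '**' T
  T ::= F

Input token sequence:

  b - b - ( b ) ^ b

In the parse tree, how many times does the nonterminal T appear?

5

[E [E [E [T [F b]]] - [T [F b]]] - [T [F ( [E [T [F b]]] )] ^ [T [F b]]]]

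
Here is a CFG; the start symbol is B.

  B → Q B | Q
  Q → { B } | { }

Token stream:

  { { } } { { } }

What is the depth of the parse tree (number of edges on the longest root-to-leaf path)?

5

[B [Q { [B [Q { }]] }] [B [Q { [B [Q { }]] }]]]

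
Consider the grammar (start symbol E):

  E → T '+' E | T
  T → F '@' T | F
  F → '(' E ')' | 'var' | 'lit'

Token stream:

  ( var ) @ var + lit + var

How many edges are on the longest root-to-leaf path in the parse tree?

[E [T [F ( [E [T [F var]]] )] @ [T [F var]]] + [E [T [F lit]] + [E [T [F var]]]]]

6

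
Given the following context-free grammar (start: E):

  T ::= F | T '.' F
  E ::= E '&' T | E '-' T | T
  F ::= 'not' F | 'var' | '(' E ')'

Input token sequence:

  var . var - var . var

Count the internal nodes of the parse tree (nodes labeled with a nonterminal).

10

[E [E [T [T [F var]] . [F var]]] - [T [T [F var]] . [F var]]]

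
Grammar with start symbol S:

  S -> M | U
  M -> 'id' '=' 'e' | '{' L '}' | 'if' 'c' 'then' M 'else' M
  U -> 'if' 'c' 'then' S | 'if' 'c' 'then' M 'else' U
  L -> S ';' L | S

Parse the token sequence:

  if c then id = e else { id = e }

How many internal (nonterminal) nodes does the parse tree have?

7

[S [M if c then [M id = e] else [M { [L [S [M id = e]]] }]]]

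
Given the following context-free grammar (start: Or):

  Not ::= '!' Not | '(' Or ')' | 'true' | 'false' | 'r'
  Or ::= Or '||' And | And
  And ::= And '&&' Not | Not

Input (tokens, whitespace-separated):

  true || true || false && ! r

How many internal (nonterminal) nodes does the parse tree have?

[Or [Or [Or [And [Not true]]] || [And [Not true]]] || [And [And [Not false]] && [Not ! [Not r]]]]

12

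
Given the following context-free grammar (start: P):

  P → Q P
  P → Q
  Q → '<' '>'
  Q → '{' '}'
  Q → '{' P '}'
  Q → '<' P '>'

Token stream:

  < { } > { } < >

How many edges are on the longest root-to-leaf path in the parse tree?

4

[P [Q < [P [Q { }]] >] [P [Q { }] [P [Q < >]]]]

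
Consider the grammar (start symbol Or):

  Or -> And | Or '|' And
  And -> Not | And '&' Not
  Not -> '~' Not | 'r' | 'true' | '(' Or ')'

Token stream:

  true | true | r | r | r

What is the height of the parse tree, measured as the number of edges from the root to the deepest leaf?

[Or [Or [Or [Or [Or [And [Not true]]] | [And [Not true]]] | [And [Not r]]] | [And [Not r]]] | [And [Not r]]]

7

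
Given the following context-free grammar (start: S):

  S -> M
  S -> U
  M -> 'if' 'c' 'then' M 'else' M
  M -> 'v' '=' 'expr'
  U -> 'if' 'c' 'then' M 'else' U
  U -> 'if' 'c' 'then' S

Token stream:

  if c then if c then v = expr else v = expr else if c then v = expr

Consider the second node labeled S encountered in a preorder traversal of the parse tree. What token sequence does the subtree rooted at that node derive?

v = expr

[S [U if c then [M if c then [M v = expr] else [M v = expr]] else [U if c then [S [M v = expr]]]]]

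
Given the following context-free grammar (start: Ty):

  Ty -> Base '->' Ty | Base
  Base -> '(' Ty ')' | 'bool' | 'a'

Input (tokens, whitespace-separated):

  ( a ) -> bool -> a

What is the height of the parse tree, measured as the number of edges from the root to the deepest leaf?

[Ty [Base ( [Ty [Base a]] )] -> [Ty [Base bool] -> [Ty [Base a]]]]

4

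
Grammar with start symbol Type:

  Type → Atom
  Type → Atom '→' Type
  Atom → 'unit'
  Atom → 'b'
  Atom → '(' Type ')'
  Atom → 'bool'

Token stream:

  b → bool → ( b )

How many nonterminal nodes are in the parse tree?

[Type [Atom b] → [Type [Atom bool] → [Type [Atom ( [Type [Atom b]] )]]]]

8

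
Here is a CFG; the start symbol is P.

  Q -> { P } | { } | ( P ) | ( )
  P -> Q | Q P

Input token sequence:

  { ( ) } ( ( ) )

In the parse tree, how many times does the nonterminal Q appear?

4

[P [Q { [P [Q ( )]] }] [P [Q ( [P [Q ( )]] )]]]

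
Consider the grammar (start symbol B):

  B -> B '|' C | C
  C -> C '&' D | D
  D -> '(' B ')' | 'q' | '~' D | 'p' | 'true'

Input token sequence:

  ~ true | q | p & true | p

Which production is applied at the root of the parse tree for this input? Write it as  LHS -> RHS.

B -> B '|' C

[B [B [B [B [C [D ~ [D true]]]] | [C [D q]]] | [C [C [D p]] & [D true]]] | [C [D p]]]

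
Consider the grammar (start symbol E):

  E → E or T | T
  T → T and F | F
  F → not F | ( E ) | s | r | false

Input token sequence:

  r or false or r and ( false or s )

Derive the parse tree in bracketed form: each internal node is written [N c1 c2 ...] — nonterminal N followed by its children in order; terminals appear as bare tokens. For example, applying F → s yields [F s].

[E [E [E [T [F r]]] or [T [F false]]] or [T [T [F r]] and [F ( [E [E [T [F false]]] or [T [F s]]] )]]]

E
E or T
E or T or T
T or T or T
F or T or T
r or T or T
r or F or T
r or false or T
r or false or T and F
r or false or F and F
r or false or r and F
r or false or r and ( E )
r or false or r and ( E or T )
r or false or r and ( T or T )
r or false or r and ( F or T )
r or false or r and ( false or T )
r or false or r and ( false or F )
r or false or r and ( false or s )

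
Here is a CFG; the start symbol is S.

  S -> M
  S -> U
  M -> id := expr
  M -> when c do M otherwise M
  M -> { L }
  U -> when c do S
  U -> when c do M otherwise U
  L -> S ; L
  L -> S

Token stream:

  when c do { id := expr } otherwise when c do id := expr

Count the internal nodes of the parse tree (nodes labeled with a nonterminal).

9

[S [U when c do [M { [L [S [M id := expr]]] }] otherwise [U when c do [S [M id := expr]]]]]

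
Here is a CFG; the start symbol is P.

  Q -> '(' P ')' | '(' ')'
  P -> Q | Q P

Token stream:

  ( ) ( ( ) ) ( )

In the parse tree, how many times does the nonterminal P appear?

[P [Q ( )] [P [Q ( [P [Q ( )]] )] [P [Q ( )]]]]

4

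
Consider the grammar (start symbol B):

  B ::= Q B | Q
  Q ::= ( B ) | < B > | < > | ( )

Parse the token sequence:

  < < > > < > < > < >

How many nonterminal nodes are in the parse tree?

10

[B [Q < [B [Q < >]] >] [B [Q < >] [B [Q < >] [B [Q < >]]]]]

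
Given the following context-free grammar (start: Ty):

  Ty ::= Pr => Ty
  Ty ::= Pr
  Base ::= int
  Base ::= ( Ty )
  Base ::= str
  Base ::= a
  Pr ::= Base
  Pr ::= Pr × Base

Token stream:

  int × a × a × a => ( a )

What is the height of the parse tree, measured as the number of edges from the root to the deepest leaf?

7

[Ty [Pr [Pr [Pr [Pr [Base int]] × [Base a]] × [Base a]] × [Base a]] => [Ty [Pr [Base ( [Ty [Pr [Base a]]] )]]]]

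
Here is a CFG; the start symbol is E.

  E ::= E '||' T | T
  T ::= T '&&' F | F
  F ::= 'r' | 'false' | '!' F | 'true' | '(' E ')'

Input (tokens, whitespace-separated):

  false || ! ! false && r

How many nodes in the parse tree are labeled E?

[E [E [T [F false]]] || [T [T [F ! [F ! [F false]]]] && [F r]]]

2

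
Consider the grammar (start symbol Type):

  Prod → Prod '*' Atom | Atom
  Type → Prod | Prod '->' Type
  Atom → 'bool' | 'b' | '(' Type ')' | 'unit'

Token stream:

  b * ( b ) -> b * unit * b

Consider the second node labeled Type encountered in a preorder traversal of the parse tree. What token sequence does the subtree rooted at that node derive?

[Type [Prod [Prod [Atom b]] * [Atom ( [Type [Prod [Atom b]]] )]] -> [Type [Prod [Prod [Prod [Atom b]] * [Atom unit]] * [Atom b]]]]

b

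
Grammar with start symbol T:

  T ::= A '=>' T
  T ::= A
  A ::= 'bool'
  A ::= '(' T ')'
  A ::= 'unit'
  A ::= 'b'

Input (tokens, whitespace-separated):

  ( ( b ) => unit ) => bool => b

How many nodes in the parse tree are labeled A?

[T [A ( [T [A ( [T [A b]] )] => [T [A unit]]] )] => [T [A bool] => [T [A b]]]]

6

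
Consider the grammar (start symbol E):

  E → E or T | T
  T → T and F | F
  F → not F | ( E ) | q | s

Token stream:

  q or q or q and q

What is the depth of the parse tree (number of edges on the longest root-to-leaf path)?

[E [E [E [T [F q]]] or [T [F q]]] or [T [T [F q]] and [F q]]]

5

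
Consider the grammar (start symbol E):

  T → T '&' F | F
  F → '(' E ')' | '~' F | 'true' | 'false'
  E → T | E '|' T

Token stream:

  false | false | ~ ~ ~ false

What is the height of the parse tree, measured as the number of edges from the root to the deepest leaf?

[E [E [E [T [F false]]] | [T [F false]]] | [T [F ~ [F ~ [F ~ [F false]]]]]]

6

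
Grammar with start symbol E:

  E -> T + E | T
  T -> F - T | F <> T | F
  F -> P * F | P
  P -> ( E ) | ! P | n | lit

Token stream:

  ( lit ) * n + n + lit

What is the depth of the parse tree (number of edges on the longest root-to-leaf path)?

8

[E [T [F [P ( [E [T [F [P lit]]]] )] * [F [P n]]]] + [E [T [F [P n]]] + [E [T [F [P lit]]]]]]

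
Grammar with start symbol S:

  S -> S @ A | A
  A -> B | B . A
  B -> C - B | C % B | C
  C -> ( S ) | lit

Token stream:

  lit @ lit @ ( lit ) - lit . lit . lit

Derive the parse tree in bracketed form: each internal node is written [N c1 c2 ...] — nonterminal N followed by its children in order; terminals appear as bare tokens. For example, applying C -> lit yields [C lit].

[S [S [S [A [B [C lit]]]] @ [A [B [C lit]]]] @ [A [B [C ( [S [A [B [C lit]]]] )] - [B [C lit]]] . [A [B [C lit]] . [A [B [C lit]]]]]]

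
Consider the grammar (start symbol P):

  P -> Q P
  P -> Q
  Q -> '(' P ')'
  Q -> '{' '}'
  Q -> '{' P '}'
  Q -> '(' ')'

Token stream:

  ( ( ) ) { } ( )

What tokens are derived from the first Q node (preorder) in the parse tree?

( ( ) )

[P [Q ( [P [Q ( )]] )] [P [Q { }] [P [Q ( )]]]]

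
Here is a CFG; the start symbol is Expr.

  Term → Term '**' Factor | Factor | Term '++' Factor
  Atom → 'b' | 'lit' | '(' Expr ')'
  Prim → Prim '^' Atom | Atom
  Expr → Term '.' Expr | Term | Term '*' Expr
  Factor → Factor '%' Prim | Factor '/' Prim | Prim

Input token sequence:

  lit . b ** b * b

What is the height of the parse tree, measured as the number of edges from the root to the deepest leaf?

[Expr [Term [Factor [Prim [Atom lit]]]] . [Expr [Term [Term [Factor [Prim [Atom b]]]] ** [Factor [Prim [Atom b]]]] * [Expr [Term [Factor [Prim [Atom b]]]]]]]

7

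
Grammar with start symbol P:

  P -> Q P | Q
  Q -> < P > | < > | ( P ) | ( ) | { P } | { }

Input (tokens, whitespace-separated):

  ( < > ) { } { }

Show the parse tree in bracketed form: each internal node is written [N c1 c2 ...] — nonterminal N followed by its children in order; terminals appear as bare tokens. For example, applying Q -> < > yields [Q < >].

[P [Q ( [P [Q < >]] )] [P [Q { }] [P [Q { }]]]]

P
Q P
( P ) P
( Q ) P
( < > ) P
( < > ) Q P
( < > ) { } P
( < > ) { } Q
( < > ) { } { }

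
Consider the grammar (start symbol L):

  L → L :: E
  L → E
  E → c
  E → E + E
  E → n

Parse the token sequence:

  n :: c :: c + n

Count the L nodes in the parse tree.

3

[L [L [L [E n]] :: [E c]] :: [E [E c] + [E n]]]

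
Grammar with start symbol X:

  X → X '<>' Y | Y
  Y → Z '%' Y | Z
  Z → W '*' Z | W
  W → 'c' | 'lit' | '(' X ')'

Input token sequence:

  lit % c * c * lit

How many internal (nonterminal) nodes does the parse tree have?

[X [Y [Z [W lit]] % [Y [Z [W c] * [Z [W c] * [Z [W lit]]]]]]]

11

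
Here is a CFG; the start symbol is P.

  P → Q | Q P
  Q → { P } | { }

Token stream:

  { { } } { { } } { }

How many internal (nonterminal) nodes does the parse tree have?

10

[P [Q { [P [Q { }]] }] [P [Q { [P [Q { }]] }] [P [Q { }]]]]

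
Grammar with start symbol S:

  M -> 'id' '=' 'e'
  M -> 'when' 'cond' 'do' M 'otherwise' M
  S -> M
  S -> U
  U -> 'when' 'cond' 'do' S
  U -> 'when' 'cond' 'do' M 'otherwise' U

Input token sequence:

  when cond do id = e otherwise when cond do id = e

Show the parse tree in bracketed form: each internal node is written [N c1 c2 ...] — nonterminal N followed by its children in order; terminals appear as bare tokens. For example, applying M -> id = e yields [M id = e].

S
U
when cond do M otherwise U
when cond do id = e otherwise U
when cond do id = e otherwise when cond do S
when cond do id = e otherwise when cond do M
when cond do id = e otherwise when cond do id = e

[S [U when cond do [M id = e] otherwise [U when cond do [S [M id = e]]]]]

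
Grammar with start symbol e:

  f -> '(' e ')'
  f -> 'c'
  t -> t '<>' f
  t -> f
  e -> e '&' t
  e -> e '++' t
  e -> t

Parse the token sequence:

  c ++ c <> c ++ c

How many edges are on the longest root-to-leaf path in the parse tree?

5

[e [e [e [t [f c]]] ++ [t [t [f c]] <> [f c]]] ++ [t [f c]]]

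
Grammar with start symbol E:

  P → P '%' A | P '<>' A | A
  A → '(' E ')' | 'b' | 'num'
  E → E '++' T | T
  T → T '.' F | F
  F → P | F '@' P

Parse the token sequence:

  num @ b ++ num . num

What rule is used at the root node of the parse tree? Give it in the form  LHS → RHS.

[E [E [T [F [F [P [A num]]] @ [P [A b]]]]] ++ [T [T [F [P [A num]]]] . [F [P [A num]]]]]

E → E '++' T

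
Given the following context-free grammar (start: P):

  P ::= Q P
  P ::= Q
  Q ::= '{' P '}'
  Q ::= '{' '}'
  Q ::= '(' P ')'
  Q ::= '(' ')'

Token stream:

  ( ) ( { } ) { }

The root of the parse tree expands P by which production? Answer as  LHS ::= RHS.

[P [Q ( )] [P [Q ( [P [Q { }]] )] [P [Q { }]]]]

P ::= Q P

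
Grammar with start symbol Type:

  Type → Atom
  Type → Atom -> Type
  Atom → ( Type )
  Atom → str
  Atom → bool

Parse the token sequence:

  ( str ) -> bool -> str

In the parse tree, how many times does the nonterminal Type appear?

[Type [Atom ( [Type [Atom str]] )] -> [Type [Atom bool] -> [Type [Atom str]]]]

4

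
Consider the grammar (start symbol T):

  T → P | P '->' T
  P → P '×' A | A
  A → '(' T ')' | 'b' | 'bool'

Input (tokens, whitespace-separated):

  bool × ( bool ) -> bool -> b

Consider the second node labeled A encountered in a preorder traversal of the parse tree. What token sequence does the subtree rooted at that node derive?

( bool )

[T [P [P [A bool]] × [A ( [T [P [A bool]]] )]] -> [T [P [A bool]] -> [T [P [A b]]]]]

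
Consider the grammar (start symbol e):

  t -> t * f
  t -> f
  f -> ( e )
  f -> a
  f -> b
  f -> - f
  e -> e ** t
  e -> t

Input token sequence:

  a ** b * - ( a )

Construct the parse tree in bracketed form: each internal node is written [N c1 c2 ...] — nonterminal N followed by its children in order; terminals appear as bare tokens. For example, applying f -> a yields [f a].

[e [e [t [f a]]] ** [t [t [f b]] * [f - [f ( [e [t [f a]]] )]]]]

e
e ** t
t ** t
f ** t
a ** t
a ** t * f
a ** f * f
a ** b * f
a ** b * - f
a ** b * - ( e )
a ** b * - ( t )
a ** b * - ( f )
a ** b * - ( a )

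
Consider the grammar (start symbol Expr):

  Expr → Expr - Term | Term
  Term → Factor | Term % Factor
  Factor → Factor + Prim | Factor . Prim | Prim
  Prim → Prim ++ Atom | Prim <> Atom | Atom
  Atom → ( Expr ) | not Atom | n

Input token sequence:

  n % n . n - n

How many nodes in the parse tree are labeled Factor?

[Expr [Expr [Term [Term [Factor [Prim [Atom n]]]] % [Factor [Factor [Prim [Atom n]]] . [Prim [Atom n]]]]] - [Term [Factor [Prim [Atom n]]]]]

4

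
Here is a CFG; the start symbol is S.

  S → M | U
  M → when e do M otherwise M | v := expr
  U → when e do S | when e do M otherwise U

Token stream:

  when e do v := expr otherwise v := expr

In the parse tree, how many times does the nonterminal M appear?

[S [M when e do [M v := expr] otherwise [M v := expr]]]

3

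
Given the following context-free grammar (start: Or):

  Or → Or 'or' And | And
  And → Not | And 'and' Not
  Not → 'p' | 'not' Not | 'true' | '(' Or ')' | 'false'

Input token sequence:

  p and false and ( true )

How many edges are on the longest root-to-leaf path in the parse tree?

[Or [And [And [And [Not p]] and [Not false]] and [Not ( [Or [And [Not true]]] )]]]

6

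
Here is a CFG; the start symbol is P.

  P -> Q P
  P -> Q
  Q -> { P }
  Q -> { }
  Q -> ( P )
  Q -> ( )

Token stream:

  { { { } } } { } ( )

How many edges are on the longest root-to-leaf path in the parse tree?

[P [Q { [P [Q { [P [Q { }]] }]] }] [P [Q { }] [P [Q ( )]]]]

6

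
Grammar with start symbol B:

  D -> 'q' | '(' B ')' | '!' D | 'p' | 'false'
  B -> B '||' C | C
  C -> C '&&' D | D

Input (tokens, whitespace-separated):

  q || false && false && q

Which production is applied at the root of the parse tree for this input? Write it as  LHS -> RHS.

[B [B [C [D q]]] || [C [C [C [D false]] && [D false]] && [D q]]]

B -> B '||' C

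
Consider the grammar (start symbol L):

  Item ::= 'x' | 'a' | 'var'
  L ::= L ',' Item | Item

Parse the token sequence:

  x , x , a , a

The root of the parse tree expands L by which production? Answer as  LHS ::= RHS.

L ::= L ',' Item

[L [L [L [L [Item x]] , [Item x]] , [Item a]] , [Item a]]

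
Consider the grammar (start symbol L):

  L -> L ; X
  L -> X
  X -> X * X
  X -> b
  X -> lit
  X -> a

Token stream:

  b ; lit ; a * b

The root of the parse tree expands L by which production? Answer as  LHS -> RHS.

L -> L ; X

[L [L [L [X b]] ; [X lit]] ; [X [X a] * [X b]]]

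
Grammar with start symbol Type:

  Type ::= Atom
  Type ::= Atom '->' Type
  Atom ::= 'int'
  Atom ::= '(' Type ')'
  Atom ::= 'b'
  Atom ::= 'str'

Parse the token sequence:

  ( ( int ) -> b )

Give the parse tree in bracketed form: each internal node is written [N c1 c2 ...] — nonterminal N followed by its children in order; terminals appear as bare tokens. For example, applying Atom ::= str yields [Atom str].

Type
Atom
( Type )
( Atom -> Type )
( ( Type ) -> Type )
( ( Atom ) -> Type )
( ( int ) -> Type )
( ( int ) -> Atom )
( ( int ) -> b )

[Type [Atom ( [Type [Atom ( [Type [Atom int]] )] -> [Type [Atom b]]] )]]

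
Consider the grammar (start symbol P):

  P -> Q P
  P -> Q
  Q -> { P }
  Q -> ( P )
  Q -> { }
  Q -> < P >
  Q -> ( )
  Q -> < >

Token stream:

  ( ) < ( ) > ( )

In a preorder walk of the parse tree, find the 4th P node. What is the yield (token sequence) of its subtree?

( )

[P [Q ( )] [P [Q < [P [Q ( )]] >] [P [Q ( )]]]]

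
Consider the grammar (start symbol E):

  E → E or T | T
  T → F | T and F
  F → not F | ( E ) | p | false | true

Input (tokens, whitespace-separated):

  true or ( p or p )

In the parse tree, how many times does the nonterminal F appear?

[E [E [T [F true]]] or [T [F ( [E [E [T [F p]]] or [T [F p]]] )]]]

4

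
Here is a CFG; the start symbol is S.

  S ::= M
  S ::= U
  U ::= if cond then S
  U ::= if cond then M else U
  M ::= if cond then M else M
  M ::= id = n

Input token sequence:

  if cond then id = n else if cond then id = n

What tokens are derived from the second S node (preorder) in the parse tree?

id = n

[S [U if cond then [M id = n] else [U if cond then [S [M id = n]]]]]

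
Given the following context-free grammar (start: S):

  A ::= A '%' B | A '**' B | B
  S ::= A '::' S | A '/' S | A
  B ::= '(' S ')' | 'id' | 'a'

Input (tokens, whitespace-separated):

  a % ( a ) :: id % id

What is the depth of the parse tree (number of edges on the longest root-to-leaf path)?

6

[S [A [A [B a]] % [B ( [S [A [B a]]] )]] :: [S [A [A [B id]] % [B id]]]]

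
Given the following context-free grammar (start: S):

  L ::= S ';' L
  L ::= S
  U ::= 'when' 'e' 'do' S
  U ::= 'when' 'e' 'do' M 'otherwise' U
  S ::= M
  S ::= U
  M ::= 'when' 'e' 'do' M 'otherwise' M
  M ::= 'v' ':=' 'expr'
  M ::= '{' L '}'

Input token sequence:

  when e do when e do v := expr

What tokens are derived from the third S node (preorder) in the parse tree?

v := expr

[S [U when e do [S [U when e do [S [M v := expr]]]]]]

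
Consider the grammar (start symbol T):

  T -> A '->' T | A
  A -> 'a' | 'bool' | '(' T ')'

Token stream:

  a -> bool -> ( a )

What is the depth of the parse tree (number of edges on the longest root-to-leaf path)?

[T [A a] -> [T [A bool] -> [T [A ( [T [A a]] )]]]]

6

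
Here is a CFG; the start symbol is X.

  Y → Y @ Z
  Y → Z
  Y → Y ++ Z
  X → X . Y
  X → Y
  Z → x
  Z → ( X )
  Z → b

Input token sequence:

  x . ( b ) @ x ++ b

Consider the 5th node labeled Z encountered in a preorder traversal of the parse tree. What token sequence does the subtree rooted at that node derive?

b

[X [X [Y [Z x]]] . [Y [Y [Y [Z ( [X [Y [Z b]]] )]] @ [Z x]] ++ [Z b]]]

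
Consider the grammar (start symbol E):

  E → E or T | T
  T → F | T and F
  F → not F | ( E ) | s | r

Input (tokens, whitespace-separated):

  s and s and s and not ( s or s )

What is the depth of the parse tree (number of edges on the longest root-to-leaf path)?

[E [T [T [T [T [F s]] and [F s]] and [F s]] and [F not [F ( [E [E [T [F s]]] or [T [F s]]] )]]]]

8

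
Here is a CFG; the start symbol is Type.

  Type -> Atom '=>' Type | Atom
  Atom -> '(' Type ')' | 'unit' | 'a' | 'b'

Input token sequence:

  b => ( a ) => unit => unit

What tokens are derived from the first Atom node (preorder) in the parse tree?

b

[Type [Atom b] => [Type [Atom ( [Type [Atom a]] )] => [Type [Atom unit] => [Type [Atom unit]]]]]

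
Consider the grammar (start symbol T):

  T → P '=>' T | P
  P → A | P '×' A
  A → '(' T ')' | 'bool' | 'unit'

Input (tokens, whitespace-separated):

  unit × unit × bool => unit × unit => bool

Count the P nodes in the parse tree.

[T [P [P [P [A unit]] × [A unit]] × [A bool]] => [T [P [P [A unit]] × [A unit]] => [T [P [A bool]]]]]

6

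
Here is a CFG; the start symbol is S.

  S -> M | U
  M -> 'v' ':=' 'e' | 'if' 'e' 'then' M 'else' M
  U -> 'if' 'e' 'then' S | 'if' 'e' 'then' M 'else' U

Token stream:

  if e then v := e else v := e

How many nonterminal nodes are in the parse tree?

4

[S [M if e then [M v := e] else [M v := e]]]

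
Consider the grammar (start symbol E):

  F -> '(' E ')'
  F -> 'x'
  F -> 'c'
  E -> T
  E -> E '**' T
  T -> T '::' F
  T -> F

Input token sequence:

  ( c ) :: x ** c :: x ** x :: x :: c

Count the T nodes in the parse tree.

8

[E [E [E [T [T [F ( [E [T [F c]]] )]] :: [F x]]] ** [T [T [F c]] :: [F x]]] ** [T [T [T [F x]] :: [F x]] :: [F c]]]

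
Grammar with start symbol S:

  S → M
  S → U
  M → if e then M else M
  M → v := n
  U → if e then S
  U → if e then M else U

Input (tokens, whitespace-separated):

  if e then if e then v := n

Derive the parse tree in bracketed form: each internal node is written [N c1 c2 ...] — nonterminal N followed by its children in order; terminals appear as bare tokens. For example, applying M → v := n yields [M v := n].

S
U
if e then S
if e then U
if e then if e then S
if e then if e then M
if e then if e then v := n

[S [U if e then [S [U if e then [S [M v := n]]]]]]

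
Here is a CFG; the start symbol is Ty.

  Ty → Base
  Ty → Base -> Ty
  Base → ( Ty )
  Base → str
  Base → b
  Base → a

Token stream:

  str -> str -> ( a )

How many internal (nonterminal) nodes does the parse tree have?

8

[Ty [Base str] -> [Ty [Base str] -> [Ty [Base ( [Ty [Base a]] )]]]]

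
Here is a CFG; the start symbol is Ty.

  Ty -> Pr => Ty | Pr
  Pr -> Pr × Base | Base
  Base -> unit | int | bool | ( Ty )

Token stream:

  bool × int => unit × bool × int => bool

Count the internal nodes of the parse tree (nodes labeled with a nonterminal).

15

[Ty [Pr [Pr [Base bool]] × [Base int]] => [Ty [Pr [Pr [Pr [Base unit]] × [Base bool]] × [Base int]] => [Ty [Pr [Base bool]]]]]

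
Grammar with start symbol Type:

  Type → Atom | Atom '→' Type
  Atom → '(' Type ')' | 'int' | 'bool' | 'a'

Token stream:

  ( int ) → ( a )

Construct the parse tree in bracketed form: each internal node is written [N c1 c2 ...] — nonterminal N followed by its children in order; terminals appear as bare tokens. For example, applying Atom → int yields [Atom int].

Type
Atom → Type
( Type ) → Type
( Atom ) → Type
( int ) → Type
( int ) → Atom
( int ) → ( Type )
( int ) → ( Atom )
( int ) → ( a )

[Type [Atom ( [Type [Atom int]] )] → [Type [Atom ( [Type [Atom a]] )]]]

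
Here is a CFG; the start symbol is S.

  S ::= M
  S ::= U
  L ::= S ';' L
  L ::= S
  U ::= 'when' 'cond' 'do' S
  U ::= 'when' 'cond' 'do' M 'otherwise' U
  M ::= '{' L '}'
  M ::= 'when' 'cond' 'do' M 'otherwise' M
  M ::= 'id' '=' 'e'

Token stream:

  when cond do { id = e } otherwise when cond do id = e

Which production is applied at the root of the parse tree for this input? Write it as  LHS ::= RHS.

S ::= U

[S [U when cond do [M { [L [S [M id = e]]] }] otherwise [U when cond do [S [M id = e]]]]]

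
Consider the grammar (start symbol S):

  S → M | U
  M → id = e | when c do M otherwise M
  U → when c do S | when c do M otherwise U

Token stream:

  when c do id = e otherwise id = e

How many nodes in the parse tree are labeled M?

[S [M when c do [M id = e] otherwise [M id = e]]]

3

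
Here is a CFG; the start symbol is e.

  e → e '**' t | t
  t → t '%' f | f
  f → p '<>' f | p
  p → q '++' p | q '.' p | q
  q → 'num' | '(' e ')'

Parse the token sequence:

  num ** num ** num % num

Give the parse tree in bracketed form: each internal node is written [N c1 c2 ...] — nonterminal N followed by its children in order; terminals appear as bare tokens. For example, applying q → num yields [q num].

e
e ** t
e ** t ** t
t ** t ** t
f ** t ** t
p ** t ** t
q ** t ** t
num ** t ** t
num ** f ** t
num ** p ** t
num ** q ** t
num ** num ** t
num ** num ** t % f
num ** num ** f % f
num ** num ** p % f
num ** num ** q % f
num ** num ** num % f
num ** num ** num % p
num ** num ** num % q
num ** num ** num % num

[e [e [e [t [f [p [q num]]]]] ** [t [f [p [q num]]]]] ** [t [t [f [p [q num]]]] % [f [p [q num]]]]]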